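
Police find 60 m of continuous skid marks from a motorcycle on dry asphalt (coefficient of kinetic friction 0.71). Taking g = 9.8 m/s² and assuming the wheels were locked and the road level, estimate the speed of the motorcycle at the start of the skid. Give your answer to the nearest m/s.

Initial speed ≈ 29 m/s

Deceleration a = μg = 0.71 × 9.8 = 6.958 m/s².
v = √(2a·d) = √(2 × 6.958 × 60) = √834.960 = 28.8957 m/s.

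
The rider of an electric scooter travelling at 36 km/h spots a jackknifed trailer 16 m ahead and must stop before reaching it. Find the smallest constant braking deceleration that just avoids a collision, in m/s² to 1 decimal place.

36 km/h ÷ 3.6 = 10.0000 m/s.
v² = 2a·d ⇒ a = v²/(2d) = 10.0000² / (2 × 16.000) = 100.000 / 32.000 = 3.1250 m/s².

Required deceleration ≈ 3.1 m/s²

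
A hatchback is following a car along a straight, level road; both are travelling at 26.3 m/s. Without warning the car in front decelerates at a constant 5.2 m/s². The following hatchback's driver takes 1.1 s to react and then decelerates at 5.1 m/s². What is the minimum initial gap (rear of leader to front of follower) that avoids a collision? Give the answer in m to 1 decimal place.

Minimum gap ≈ 30.2 m

Leader travels v²/(2a_L) = 691.690 / 10.400 = 66.509 m before stopping.
Follower covers v·t_r = 26.3000 × 1.1 = 28.930 m while reacting, then v²/(2a_F) = 691.690 / 10.200 = 67.813 m while braking, for a total of 28.930 + 67.813 = 96.743 m.
Since a_F ≤ a_L and the follower starts braking later, the follower is never slower than the leader, so the closest approach is when both have stopped.
Minimum gap = 96.743 − 66.509 = 30.234 m.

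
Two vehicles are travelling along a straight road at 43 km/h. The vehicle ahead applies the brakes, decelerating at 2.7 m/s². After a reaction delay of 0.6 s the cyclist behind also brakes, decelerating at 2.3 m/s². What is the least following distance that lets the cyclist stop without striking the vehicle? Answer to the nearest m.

43 km/h ÷ 3.6 = 11.9444 m/s.
Leader travels v²/(2a_L) = 142.669 / 5.400 = 26.420 m before stopping.
Follower covers v·t_r = 11.9444 × 0.6 = 7.167 m while reacting, then v²/(2a_F) = 142.669 / 4.600 = 31.015 m while braking, for a total of 7.167 + 31.015 = 38.182 m.
Since a_F ≤ a_L and the follower starts braking later, the follower is never slower than the leader, so the closest approach is when both have stopped.
Minimum gap = 38.182 − 26.420 = 11.762 m.

Minimum gap ≈ 12 m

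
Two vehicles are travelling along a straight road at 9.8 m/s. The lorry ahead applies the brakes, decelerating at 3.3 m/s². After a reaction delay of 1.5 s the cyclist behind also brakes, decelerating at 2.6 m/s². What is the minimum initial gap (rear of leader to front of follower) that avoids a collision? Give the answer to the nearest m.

Minimum gap ≈ 19 m

Leader travels v²/(2a_L) = 96.040 / 6.600 = 14.552 m before stopping.
Follower covers v·t_r = 9.8000 × 1.5 = 14.700 m while reacting, then v²/(2a_F) = 96.040 / 5.200 = 18.469 m while braking, for a total of 14.700 + 18.469 = 33.169 m.
Since a_F ≤ a_L and the follower starts braking later, the follower is never slower than the leader, so the closest approach is when both have stopped.
Minimum gap = 33.169 − 14.552 = 18.617 m.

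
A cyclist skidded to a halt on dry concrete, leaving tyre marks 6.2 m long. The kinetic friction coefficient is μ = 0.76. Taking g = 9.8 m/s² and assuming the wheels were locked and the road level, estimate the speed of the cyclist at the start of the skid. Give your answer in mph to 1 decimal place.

Initial speed ≈ 21.5 mph

Deceleration a = μg = 0.76 × 9.8 = 7.448 m/s².
v = √(2a·d) = √(2 × 7.448 × 6.2) = √92.355 = 9.6102 m/s.
= 9.6102 ÷ 0.44704 = 21.497 mph.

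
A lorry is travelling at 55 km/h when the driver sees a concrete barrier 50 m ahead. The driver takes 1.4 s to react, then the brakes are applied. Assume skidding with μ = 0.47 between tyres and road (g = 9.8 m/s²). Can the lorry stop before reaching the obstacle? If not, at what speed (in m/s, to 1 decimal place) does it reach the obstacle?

55 km/h ÷ 3.6 = 15.2778 m/s.
a = μg = 0.47 × 9.8 = 4.606 m/s².
Reaction distance = 15.2778 × 1.4 = 21.389 m.
Braking distance = v²/(2a) = 233.411 / 9.212 = 25.338 m.
Total stopping distance = 21.389 + 25.338 = 46.727 m, vs 50 m available — it stops with 50 − 46.727 = 3.273 m to spare.

Yes — it stops about 3.3 m short of the obstacle, so it never reaches it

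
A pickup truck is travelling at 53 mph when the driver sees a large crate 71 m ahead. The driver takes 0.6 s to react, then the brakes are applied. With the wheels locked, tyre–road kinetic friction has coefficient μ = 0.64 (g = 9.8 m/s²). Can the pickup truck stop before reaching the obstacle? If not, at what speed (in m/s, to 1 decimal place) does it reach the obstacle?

Yes — it stops about 12.0 m short of the obstacle, so it never reaches it

53 mph × 0.44704 = 23.6931 m/s.
a = μg = 0.64 × 9.8 = 6.272 m/s².
Reaction distance = 23.6931 × 0.6 = 14.216 m.
Braking distance = v²/(2a) = 561.363 / 12.544 = 44.752 m.
Total stopping distance = 14.216 + 44.752 = 58.968 m, vs 71 m available — it stops with 71 − 58.968 = 12.032 m to spare.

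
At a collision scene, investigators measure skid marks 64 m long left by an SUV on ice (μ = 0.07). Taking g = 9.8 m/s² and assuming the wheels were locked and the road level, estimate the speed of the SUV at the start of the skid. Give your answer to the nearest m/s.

Deceleration a = μg = 0.07 × 9.8 = 0.686 m/s².
v = √(2a·d) = √(2 × 0.686 × 64) = √87.808 = 9.3706 m/s.

Initial speed ≈ 9 m/s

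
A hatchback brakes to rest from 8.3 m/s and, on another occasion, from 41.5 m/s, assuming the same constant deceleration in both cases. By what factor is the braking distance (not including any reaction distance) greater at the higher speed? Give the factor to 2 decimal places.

Braking distance d = v²/(2a), so with a fixed, d ∝ v².
Factor = (41.5/8.3)² = 5.0000² = 25.0000.

Factor ≈ 25.00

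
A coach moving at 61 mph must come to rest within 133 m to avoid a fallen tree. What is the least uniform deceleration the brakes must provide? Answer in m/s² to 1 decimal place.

61 mph × 0.44704 = 27.2694 m/s.
v² = 2a·d ⇒ a = v²/(2d) = 27.2694² / (2 × 133.000) = 743.620 / 266.000 = 2.7956 m/s².

Required deceleration ≈ 2.8 m/s²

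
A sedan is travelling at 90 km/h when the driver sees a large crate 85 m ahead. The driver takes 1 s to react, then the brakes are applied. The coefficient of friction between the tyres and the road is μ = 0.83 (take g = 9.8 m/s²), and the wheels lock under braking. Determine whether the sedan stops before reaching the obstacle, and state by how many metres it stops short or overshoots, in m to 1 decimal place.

Yes — it stops 21.6 m short of the obstacle

90 km/h ÷ 3.6 = 25.0000 m/s.
a = μg = 0.83 × 9.8 = 8.134 m/s².
Reaction distance = 25.0000 × 1 = 25.000 m.
Braking distance = v²/(2a) = 625.000 / 16.268 = 38.419 m.
Total stopping distance = 25.000 + 38.419 = 63.419 m, vs 85 m available — it stops with 85 − 63.419 = 21.581 m to spare.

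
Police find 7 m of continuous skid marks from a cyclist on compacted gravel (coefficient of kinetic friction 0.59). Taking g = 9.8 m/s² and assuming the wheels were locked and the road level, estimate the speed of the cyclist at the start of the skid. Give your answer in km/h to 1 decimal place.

Deceleration a = μg = 0.59 × 9.8 = 5.782 m/s².
v = √(2a·d) = √(2 × 5.782 × 7) = √80.948 = 8.9971 m/s.
= 8.9971 × 3.6 = 32.390 km/h.

Initial speed ≈ 32.4 km/h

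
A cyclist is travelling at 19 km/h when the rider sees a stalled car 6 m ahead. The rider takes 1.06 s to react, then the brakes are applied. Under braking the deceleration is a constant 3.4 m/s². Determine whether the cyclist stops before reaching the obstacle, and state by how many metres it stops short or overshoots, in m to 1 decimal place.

19 km/h ÷ 3.6 = 5.2778 m/s.
Reaction distance = 5.2778 × 1.06 = 5.594 m.
Braking distance = v²/(2a) = 27.855 / 6.800 = 4.096 m.
Total stopping distance = 5.594 + 4.096 = 9.690 m, vs 6 m available — it cannot stop in time and overshoots by 9.690 − 6 = 3.690 m.

No — it overshoots by 3.7 m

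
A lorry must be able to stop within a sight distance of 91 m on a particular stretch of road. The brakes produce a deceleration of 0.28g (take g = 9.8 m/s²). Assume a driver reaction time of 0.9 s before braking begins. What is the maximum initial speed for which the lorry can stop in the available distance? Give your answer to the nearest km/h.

a = 0.28 × 9.8 = 2.744 m/s².
Stopping distance: v·t_r + v²/(2a) = 91 with t_r = 0.9 s and a = 2.744 m/s².
So v² + 4.939 v − 499.41 = 0.
Positive root: v = −a·t_r + √((a·t_r)² + 2a·d) = −2.470 + √(6.101 + 499.41) = 20.0136 m/s.
20.0136 m/s × 3.6 = 72.049 km/h.

Maximum speed ≈ 72 km/h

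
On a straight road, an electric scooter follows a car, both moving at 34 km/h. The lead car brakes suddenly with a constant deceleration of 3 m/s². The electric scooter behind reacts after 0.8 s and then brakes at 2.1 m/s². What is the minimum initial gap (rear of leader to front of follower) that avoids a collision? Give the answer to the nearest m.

34 km/h ÷ 3.6 = 9.4444 m/s.
Leader travels v²/(2a_L) = 89.197 / 6.000 = 14.866 m before stopping.
Follower covers v·t_r = 9.4444 × 0.8 = 7.556 m while reacting, then v²/(2a_F) = 89.197 / 4.200 = 21.237 m while braking, for a total of 7.556 + 21.237 = 28.793 m.
Since a_F ≤ a_L and the follower starts braking later, the follower is never slower than the leader, so the closest approach is when both have stopped.
Minimum gap = 28.793 − 14.866 = 13.927 m.

Minimum gap ≈ 14 m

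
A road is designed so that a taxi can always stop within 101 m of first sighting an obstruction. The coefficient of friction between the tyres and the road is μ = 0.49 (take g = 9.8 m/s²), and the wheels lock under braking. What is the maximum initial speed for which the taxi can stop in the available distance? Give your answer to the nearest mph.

a = μg = 0.49 × 9.8 = 4.802 m/s².
v²/(2a) = d ⇒ v = √(2 × 4.802 × 101) = √970.00 = 31.1448 m/s.
31.1448 m/s ÷ 0.44704 = 69.669 mph.

Maximum speed ≈ 70 mph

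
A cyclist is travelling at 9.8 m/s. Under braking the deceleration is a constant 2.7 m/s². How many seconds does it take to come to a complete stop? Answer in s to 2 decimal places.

Braking time ≈ 3.63 s

Braking time = v/a = 9.8000 / 2.700 = 3.630 s.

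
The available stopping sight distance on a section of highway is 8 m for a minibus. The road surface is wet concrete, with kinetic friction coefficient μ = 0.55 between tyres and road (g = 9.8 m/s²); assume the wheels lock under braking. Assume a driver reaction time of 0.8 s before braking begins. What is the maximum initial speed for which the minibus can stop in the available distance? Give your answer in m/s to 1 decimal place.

a = μg = 0.55 × 9.8 = 5.390 m/s².
Stopping distance: v·t_r + v²/(2a) = 8 with t_r = 0.8 s and a = 5.390 m/s².
So v² + 8.624 v − 86.24 = 0.
Positive root: v = −a·t_r + √((a·t_r)² + 2a·d) = −4.312 + √(18.593 + 86.24) = 5.9268 m/s.

Maximum speed ≈ 5.9 m/s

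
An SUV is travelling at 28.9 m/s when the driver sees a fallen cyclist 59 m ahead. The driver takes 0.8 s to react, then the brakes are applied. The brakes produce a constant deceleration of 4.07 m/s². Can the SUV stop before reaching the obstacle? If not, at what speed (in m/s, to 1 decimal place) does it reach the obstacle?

Reaction distance = 28.9000 × 0.8 = 23.120 m.
Braking distance needed to stop: v²/(2a) = 835.210 / 8.140 = 102.606 m, so total needed = 23.120 + 102.606 = 125.726 m > 59 m — it cannot stop.
Distance remaining when braking begins: 59 − 23.120 = 35.880 m.
v² = v₀² − 2a·d = 835.210 − 2 × 4.070 × 35.880 = 543.147 m²/s².
v = √543.147 = 23.306 m/s.

No — it strikes the obstacle at 23.3 m/s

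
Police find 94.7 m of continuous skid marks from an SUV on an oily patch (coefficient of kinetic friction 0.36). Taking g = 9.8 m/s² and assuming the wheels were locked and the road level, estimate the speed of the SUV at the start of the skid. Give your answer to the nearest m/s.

Initial speed ≈ 26 m/s

Deceleration a = μg = 0.36 × 9.8 = 3.528 m/s².
v = √(2a·d) = √(2 × 3.528 × 94.7) = √668.203 = 25.8496 m/s.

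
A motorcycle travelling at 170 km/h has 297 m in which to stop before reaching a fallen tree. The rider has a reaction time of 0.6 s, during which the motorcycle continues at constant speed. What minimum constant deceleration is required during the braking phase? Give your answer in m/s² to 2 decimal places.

170 km/h ÷ 3.6 = 47.2222 m/s.
Distance covered during reaction = 47.2222 × 0.6 = 28.333 m.
Distance available for braking: 297 − 28.333 = 268.667 m.
v² = 2a·d ⇒ a = v²/(2d) = 47.2222² / (2 × 268.667) = 2229.936 / 537.334 = 4.1500 m/s².

Required deceleration ≈ 4.15 m/s²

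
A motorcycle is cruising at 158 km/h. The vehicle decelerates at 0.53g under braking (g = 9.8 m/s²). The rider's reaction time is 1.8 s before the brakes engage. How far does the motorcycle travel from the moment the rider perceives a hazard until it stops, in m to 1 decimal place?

158 km/h ÷ 3.6 = 43.8889 m/s.
a = 0.53 × 9.8 = 5.194 m/s².
Reaction distance = v·t_r = 43.8889 × 1.8 = 79.000 m.
Braking distance = v²/(2a) = 43.8889² / (2 × 5.194) = 1926.236 / 10.388 = 185.429 m.
Total = 79.000 + 185.429 = 264.429 m.

Total stopping distance ≈ 264.4 m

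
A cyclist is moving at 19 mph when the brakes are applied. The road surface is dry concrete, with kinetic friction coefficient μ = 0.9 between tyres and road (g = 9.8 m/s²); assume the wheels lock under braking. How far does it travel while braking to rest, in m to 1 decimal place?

Braking distance ≈ 4.1 m

19 mph × 0.44704 = 8.4938 m/s.
a = μg = 0.9 × 9.8 = 8.820 m/s².
Braking distance = v²/(2a) = 8.4938² / (2 × 8.820) = 72.145 / 17.640 = 4.090 m.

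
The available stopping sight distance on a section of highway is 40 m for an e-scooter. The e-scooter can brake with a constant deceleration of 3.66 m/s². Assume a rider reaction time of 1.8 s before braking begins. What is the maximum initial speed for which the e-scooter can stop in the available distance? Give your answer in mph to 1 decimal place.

Stopping distance: v·t_r + v²/(2a) = 40 with t_r = 1.8 s and a = 3.660 m/s².
So v² + 13.176 v − 292.80 = 0.
Positive root: v = −a·t_r + √((a·t_r)² + 2a·d) = −6.588 + √(43.402 + 292.80) = 11.7478 m/s.
11.7478 m/s ÷ 0.44704 = 26.279 mph.

Maximum speed ≈ 26.3 mph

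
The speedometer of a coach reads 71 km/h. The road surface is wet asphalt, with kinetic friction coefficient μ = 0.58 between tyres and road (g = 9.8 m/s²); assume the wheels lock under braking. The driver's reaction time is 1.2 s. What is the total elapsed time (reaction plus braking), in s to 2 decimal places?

Total time ≈ 4.67 s

71 km/h ÷ 3.6 = 19.7222 m/s.
a = μg = 0.58 × 9.8 = 5.684 m/s².
Braking time = v/a = 19.7222 / 5.684 = 3.470 s.
Total = 1.2 + 3.470 = 4.670 s.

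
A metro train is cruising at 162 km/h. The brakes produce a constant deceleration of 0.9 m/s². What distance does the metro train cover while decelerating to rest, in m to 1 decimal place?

162 km/h ÷ 3.6 = 45.0000 m/s.
Braking distance = v²/(2a) = 45.0000² / (2 × 0.900) = 2025.000 / 1.800 = 1125.000 m.

Braking distance ≈ 1125.0 m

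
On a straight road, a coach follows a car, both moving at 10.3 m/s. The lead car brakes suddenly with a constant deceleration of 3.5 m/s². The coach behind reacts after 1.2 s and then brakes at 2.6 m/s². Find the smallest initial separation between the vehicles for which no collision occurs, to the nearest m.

Minimum gap ≈ 18 m

Leader travels v²/(2a_L) = 106.090 / 7.000 = 15.156 m before stopping.
Follower covers v·t_r = 10.3000 × 1.2 = 12.360 m while reacting, then v²/(2a_F) = 106.090 / 5.200 = 20.402 m while braking, for a total of 12.360 + 20.402 = 32.762 m.
Since a_F ≤ a_L and the follower starts braking later, the follower is never slower than the leader, so the closest approach is when both have stopped.
Minimum gap = 32.762 − 15.156 = 17.606 m.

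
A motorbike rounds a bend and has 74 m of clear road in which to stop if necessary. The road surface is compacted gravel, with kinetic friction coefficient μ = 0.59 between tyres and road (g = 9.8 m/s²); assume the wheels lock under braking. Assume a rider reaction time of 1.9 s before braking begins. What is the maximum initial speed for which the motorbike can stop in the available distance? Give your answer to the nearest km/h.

Maximum speed ≈ 73 km/h

a = μg = 0.59 × 9.8 = 5.782 m/s².
Stopping distance: v·t_r + v²/(2a) = 74 with t_r = 1.9 s and a = 5.782 m/s².
So v² + 21.972 v − 855.74 = 0.
Positive root: v = −a·t_r + √((a·t_r)² + 2a·d) = −10.986 + √(120.692 + 855.74) = 20.2619 m/s.
20.2619 m/s × 3.6 = 72.943 km/h.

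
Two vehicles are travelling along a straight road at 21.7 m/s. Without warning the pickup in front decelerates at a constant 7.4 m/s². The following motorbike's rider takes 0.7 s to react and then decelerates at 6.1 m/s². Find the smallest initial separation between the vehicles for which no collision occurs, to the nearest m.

Minimum gap ≈ 22 m

Leader travels v²/(2a_L) = 470.890 / 14.800 = 31.817 m before stopping.
Follower covers v·t_r = 21.7000 × 0.7 = 15.190 m while reacting, then v²/(2a_F) = 470.890 / 12.200 = 38.598 m while braking, for a total of 15.190 + 38.598 = 53.788 m.
Since a_F ≤ a_L and the follower starts braking later, the follower is never slower than the leader, so the closest approach is when both have stopped.
Minimum gap = 53.788 − 31.817 = 21.971 m.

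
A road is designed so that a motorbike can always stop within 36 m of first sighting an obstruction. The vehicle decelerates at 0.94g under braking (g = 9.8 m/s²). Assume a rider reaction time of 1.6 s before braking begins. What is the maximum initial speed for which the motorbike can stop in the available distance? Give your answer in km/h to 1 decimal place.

a = 0.94 × 9.8 = 9.212 m/s².
Stopping distance: v·t_r + v²/(2a) = 36 with t_r = 1.6 s and a = 9.212 m/s².
So v² + 29.478 v − 663.26 = 0.
Positive root: v = −a·t_r + √((a·t_r)² + 2a·d) = −14.739 + √(217.238 + 663.26) = 14.9342 m/s.
14.9342 m/s × 3.6 = 53.763 km/h.

Maximum speed ≈ 53.8 km/h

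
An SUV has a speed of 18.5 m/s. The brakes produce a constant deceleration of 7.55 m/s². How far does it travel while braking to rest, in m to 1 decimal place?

Braking distance = v²/(2a) = 18.5000² / (2 × 7.550) = 342.250 / 15.100 = 22.666 m.

Braking distance ≈ 22.7 m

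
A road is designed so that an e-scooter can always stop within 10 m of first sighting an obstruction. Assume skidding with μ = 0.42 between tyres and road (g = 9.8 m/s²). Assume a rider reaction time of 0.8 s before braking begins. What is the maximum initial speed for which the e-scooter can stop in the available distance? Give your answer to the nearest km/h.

a = μg = 0.42 × 9.8 = 4.116 m/s².
Stopping distance: v·t_r + v²/(2a) = 10 with t_r = 0.8 s and a = 4.116 m/s².
So v² + 6.586 v − 82.32 = 0.
Positive root: v = −a·t_r + √((a·t_r)² + 2a·d) = −3.293 + √(10.844 + 82.32) = 6.3592 m/s.
6.3592 m/s × 3.6 = 22.893 km/h.

Maximum speed ≈ 23 km/h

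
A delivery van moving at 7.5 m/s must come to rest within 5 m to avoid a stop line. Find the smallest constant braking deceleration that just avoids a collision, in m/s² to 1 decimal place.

v² = 2a·d ⇒ a = v²/(2d) = 7.5000² / (2 × 5.000) = 56.250 / 10.000 = 5.6250 m/s².

Required deceleration ≈ 5.6 m/s²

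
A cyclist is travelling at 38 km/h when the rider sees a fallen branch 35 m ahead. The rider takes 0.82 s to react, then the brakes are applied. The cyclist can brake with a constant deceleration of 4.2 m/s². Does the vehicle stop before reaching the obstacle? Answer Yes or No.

38 km/h ÷ 3.6 = 10.5556 m/s.
Reaction distance = 10.5556 × 0.82 = 8.656 m.
Braking distance = v²/(2a) = 111.421 / 8.400 = 13.264 m.
Total stopping distance = 8.656 + 13.264 = 21.920 m, vs 35 m available — it stops with 35 − 21.920 = 13.080 m to spare.

Yes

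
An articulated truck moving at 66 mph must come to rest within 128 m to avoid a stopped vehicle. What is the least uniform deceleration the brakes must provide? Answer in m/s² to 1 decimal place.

Required deceleration ≈ 3.4 m/s²

66 mph × 0.44704 = 29.5046 m/s.
v² = 2a·d ⇒ a = v²/(2d) = 29.5046² / (2 × 128.000) = 870.521 / 256.000 = 3.4005 m/s².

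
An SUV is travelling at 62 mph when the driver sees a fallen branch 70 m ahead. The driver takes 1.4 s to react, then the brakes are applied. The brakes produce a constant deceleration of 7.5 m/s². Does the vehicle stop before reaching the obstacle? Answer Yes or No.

62 mph × 0.44704 = 27.7165 m/s.
Reaction distance = 27.7165 × 1.4 = 38.803 m.
Braking distance = v²/(2a) = 768.204 / 15.000 = 51.214 m.
Total stopping distance = 38.803 + 51.214 = 90.017 m, vs 70 m available — it cannot stop in time and overshoots by 90.017 − 70 = 20.017 m.

No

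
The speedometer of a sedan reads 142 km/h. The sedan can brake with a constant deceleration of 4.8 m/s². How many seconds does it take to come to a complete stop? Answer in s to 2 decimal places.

142 km/h ÷ 3.6 = 39.4444 m/s.
Braking time = v/a = 39.4444 / 4.800 = 8.218 s.

Braking time ≈ 8.22 s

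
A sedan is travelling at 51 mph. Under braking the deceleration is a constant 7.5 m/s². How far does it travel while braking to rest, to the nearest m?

51 mph × 0.44704 = 22.7990 m/s.
Braking distance = v²/(2a) = 22.7990² / (2 × 7.500) = 519.794 / 15.000 = 34.653 m.

Braking distance ≈ 35 m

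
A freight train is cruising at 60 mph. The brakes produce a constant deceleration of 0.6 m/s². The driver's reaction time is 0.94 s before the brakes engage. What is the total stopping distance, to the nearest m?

60 mph × 0.44704 = 26.8224 m/s.
Reaction distance = v·t_r = 26.8224 × 0.94 = 25.213 m.
Braking distance = v²/(2a) = 26.8224² / (2 × 0.600) = 719.441 / 1.200 = 599.534 m.
Total = 25.213 + 599.534 = 624.747 m.

Total stopping distance ≈ 625 m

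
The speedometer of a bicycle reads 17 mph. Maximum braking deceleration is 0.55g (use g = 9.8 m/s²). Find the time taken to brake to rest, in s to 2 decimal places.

Braking time ≈ 1.41 s

17 mph × 0.44704 = 7.5997 m/s.
a = 0.55 × 9.8 = 5.390 m/s².
Braking time = v/a = 7.5997 / 5.390 = 1.410 s.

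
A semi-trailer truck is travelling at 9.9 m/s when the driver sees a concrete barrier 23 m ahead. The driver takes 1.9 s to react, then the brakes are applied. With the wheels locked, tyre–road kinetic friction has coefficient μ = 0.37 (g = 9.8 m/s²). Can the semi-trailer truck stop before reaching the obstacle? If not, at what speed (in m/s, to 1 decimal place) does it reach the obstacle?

No — it strikes the obstacle at 8.2 m/s

a = μg = 0.37 × 9.8 = 3.626 m/s².
Reaction distance = 9.9000 × 1.9 = 18.810 m.
Braking distance needed to stop: v²/(2a) = 98.010 / 7.252 = 13.515 m, so total needed = 18.810 + 13.515 = 32.325 m > 23 m — it cannot stop.
Distance remaining when braking begins: 23 − 18.810 = 4.190 m.
v² = v₀² − 2a·d = 98.010 − 2 × 3.626 × 4.190 = 67.624 m²/s².
v = √67.624 = 8.223 m/s.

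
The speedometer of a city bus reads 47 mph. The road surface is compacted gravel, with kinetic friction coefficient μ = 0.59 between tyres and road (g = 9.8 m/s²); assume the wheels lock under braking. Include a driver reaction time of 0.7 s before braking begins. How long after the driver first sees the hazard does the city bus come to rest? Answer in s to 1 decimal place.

47 mph × 0.44704 = 21.0109 m/s.
a = μg = 0.59 × 9.8 = 5.782 m/s².
Braking time = v/a = 21.0109 / 5.782 = 3.634 s.
Total = 0.7 + 3.634 = 4.334 s.

Total time ≈ 4.3 s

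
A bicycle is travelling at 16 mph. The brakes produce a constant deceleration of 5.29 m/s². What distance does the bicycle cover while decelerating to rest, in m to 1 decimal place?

16 mph × 0.44704 = 7.1526 m/s.
Braking distance = v²/(2a) = 7.1526² / (2 × 5.290) = 51.160 / 10.580 = 4.836 m.

Braking distance ≈ 4.8 m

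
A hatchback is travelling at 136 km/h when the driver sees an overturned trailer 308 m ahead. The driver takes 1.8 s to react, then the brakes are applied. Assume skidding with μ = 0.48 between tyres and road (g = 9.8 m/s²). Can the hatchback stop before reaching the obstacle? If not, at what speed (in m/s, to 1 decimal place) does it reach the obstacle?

Yes — it stops about 88.3 m short of the obstacle, so it never reaches it

136 km/h ÷ 3.6 = 37.7778 m/s.
a = μg = 0.48 × 9.8 = 4.704 m/s².
Reaction distance = 37.7778 × 1.8 = 68.000 m.
Braking distance = v²/(2a) = 1427.162 / 9.408 = 151.697 m.
Total stopping distance = 68.000 + 151.697 = 219.697 m, vs 308 m available — it stops with 308 − 219.697 = 88.303 m to spare.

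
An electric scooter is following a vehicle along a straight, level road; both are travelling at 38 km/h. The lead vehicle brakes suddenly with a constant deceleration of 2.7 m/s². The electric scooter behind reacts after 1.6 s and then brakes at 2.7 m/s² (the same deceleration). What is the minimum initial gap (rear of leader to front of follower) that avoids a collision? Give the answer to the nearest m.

38 km/h ÷ 3.6 = 10.5556 m/s.
Leader travels v²/(2a_L) = 111.421 / 5.400 = 20.634 m before stopping.
Follower covers v·t_r = 10.5556 × 1.6 = 16.889 m while reacting, then v²/(2a_F) = 111.421 / 5.400 = 20.634 m while braking, for a total of 16.889 + 20.634 = 37.523 m.
Since a_F ≤ a_L and the follower starts braking later, the follower is never slower than the leader, so the closest approach is when both have stopped.
Minimum gap = 37.523 − 20.634 = 16.889 m.

Minimum gap ≈ 17 m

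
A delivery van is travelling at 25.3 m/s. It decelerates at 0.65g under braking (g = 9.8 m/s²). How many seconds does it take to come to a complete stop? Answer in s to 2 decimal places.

a = 0.65 × 9.8 = 6.370 m/s².
Braking time = v/a = 25.3000 / 6.370 = 3.972 s.

Braking time ≈ 3.97 s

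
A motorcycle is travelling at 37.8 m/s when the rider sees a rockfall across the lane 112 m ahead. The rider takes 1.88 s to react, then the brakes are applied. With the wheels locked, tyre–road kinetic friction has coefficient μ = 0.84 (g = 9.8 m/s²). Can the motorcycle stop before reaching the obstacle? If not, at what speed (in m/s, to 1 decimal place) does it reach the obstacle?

a = μg = 0.84 × 9.8 = 8.232 m/s².
Reaction distance = 37.8000 × 1.88 = 71.064 m.
Braking distance needed to stop: v²/(2a) = 1428.840 / 16.464 = 86.786 m, so total needed = 71.064 + 86.786 = 157.850 m > 112 m — it cannot stop.
Distance remaining when braking begins: 112 − 71.064 = 40.936 m.
v² = v₀² − 2a·d = 1428.840 − 2 × 8.232 × 40.936 = 754.870 m²/s².
v = √754.870 = 27.475 m/s.

No — it strikes the obstacle at 27.5 m/s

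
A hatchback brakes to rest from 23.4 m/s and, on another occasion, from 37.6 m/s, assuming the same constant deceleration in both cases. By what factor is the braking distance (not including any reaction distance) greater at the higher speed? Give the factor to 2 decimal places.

Factor ≈ 2.58

Braking distance d = v²/(2a), so with a fixed, d ∝ v².
Factor = (37.6/23.4)² = 1.6068² = 2.5818.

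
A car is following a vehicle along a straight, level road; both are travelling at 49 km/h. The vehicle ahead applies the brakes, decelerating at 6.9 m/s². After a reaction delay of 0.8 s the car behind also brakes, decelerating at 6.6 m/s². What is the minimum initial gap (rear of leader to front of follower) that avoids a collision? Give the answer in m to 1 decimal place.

49 km/h ÷ 3.6 = 13.6111 m/s.
Leader travels v²/(2a_L) = 185.262 / 13.800 = 13.425 m before stopping.
Follower covers v·t_r = 13.6111 × 0.8 = 10.889 m while reacting, then v²/(2a_F) = 185.262 / 13.200 = 14.035 m while braking, for a total of 10.889 + 14.035 = 24.924 m.
Since a_F ≤ a_L and the follower starts braking later, the follower is never slower than the leader, so the closest approach is when both have stopped.
Minimum gap = 24.924 − 13.425 = 11.499 m.

Minimum gap ≈ 11.5 m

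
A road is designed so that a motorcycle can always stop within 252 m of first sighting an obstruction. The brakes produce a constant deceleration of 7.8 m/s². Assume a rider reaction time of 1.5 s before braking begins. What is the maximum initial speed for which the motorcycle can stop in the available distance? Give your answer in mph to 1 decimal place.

Maximum speed ≈ 116.5 mph

Stopping distance: v·t_r + v²/(2a) = 252 with t_r = 1.5 s and a = 7.800 m/s².
So v² + 23.400 v − 3931.20 = 0.
Positive root: v = −a·t_r + √((a·t_r)² + 2a·d) = −11.700 + √(136.890 + 3931.20) = 52.0816 m/s.
52.0816 m/s ÷ 0.44704 = 116.503 mph.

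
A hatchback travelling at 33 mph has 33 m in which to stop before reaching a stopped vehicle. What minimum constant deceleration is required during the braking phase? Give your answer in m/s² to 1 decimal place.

33 mph × 0.44704 = 14.7523 m/s.
v² = 2a·d ⇒ a = v²/(2d) = 14.7523² / (2 × 33.000) = 217.630 / 66.000 = 3.2974 m/s².

Required deceleration ≈ 3.3 m/s²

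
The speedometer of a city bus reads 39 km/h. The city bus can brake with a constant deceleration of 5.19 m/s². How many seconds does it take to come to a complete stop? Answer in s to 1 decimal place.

Braking time ≈ 2.1 s

39 km/h ÷ 3.6 = 10.8333 m/s.
Braking time = v/a = 10.8333 / 5.190 = 2.087 s.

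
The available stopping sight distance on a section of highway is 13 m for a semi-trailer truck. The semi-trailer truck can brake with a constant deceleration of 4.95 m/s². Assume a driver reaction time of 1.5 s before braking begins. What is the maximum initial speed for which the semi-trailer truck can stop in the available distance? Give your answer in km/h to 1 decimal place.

Maximum speed ≈ 22.1 km/h

Stopping distance: v·t_r + v²/(2a) = 13 with t_r = 1.5 s and a = 4.950 m/s².
So v² + 14.850 v − 128.70 = 0.
Positive root: v = −a·t_r + √((a·t_r)² + 2a·d) = −7.425 + √(55.131 + 128.70) = 6.1334 m/s.
6.1334 m/s × 3.6 = 22.080 km/h.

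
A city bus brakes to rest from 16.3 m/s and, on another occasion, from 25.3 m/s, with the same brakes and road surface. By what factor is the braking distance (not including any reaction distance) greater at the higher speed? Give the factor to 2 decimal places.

Factor ≈ 2.41

Braking distance d = v²/(2a), so with a fixed, d ∝ v².
Factor = (25.3/16.3)² = 1.5521² = 2.4090.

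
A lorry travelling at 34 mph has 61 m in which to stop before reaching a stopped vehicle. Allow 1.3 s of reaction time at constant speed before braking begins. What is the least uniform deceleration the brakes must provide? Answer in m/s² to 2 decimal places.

Required deceleration ≈ 2.80 m/s²

34 mph × 0.44704 = 15.1994 m/s.
Distance covered during reaction = 15.1994 × 1.3 = 19.759 m.
Distance available for braking: 61 − 19.759 = 41.241 m.
v² = 2a·d ⇒ a = v²/(2d) = 15.1994² / (2 × 41.241) = 231.022 / 82.482 = 2.8009 m/s².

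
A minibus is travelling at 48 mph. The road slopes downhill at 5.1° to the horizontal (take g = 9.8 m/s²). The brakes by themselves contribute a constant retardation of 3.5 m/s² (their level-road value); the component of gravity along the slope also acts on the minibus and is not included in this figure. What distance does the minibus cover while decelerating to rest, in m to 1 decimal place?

Braking distance ≈ 87.6 m

48 mph × 0.44704 = 21.4579 m/s.
Gravity along the downhill slope reduces the braking deceleration: a_eff = 3.500 − 9.8·sin 5.1° = 3.500 − 0.871 = 2.629 m/s².
Braking distance = v²/(2a) = 21.4579² / (2 × 2.629) = 460.441 / 5.258 = 87.570 m.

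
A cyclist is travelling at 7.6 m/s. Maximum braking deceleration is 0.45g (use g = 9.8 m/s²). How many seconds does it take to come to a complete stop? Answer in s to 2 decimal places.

Braking time ≈ 1.72 s

a = 0.45 × 9.8 = 4.410 m/s².
Braking time = v/a = 7.6000 / 4.410 = 1.723 s.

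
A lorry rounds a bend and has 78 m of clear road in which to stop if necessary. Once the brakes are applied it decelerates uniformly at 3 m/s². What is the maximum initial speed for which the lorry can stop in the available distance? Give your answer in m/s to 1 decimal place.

Maximum speed ≈ 21.6 m/s

v²/(2a) = d ⇒ v = √(2 × 3.000 × 78) = √468.00 = 21.6333 m/s.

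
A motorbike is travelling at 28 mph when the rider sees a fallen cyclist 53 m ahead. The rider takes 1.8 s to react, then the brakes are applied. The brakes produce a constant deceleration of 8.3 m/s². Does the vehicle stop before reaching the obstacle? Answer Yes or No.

28 mph × 0.44704 = 12.5171 m/s.
Reaction distance = 12.5171 × 1.8 = 22.531 m.
Braking distance = v²/(2a) = 156.678 / 16.600 = 9.438 m.
Total stopping distance = 22.531 + 9.438 = 31.969 m, vs 53 m available — it stops with 53 − 31.969 = 21.031 m to spare.

Yes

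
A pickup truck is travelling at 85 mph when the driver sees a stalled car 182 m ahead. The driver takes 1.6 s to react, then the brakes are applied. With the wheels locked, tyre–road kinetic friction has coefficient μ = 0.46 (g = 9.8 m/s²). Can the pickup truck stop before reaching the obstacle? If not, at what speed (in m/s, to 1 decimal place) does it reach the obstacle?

85 mph × 0.44704 = 37.9984 m/s.
a = μg = 0.46 × 9.8 = 4.508 m/s².
Reaction distance = 37.9984 × 1.6 = 60.797 m.
Braking distance needed to stop: v²/(2a) = 1443.878 / 9.016 = 160.146 m, so total needed = 60.797 + 160.146 = 220.943 m > 182 m — it cannot stop.
Distance remaining when braking begins: 182 − 60.797 = 121.203 m.
v² = v₀² − 2a·d = 1443.878 − 2 × 4.508 × 121.203 = 351.112 m²/s².
v = √351.112 = 18.738 m/s.

No — it strikes the obstacle at 18.7 m/s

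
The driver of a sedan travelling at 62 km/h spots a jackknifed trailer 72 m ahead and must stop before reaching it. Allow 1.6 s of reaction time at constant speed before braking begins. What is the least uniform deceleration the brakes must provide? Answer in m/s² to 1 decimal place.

62 km/h ÷ 3.6 = 17.2222 m/s.
Distance covered during reaction = 17.2222 × 1.6 = 27.556 m.
Distance available for braking: 72 − 27.556 = 44.444 m.
v² = 2a·d ⇒ a = v²/(2d) = 17.2222² / (2 × 44.444) = 296.604 / 88.888 = 3.3368 m/s².

Required deceleration ≈ 3.3 m/s²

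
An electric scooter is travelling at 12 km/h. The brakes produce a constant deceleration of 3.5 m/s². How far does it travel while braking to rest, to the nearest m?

12 km/h ÷ 3.6 = 3.3333 m/s.
Braking distance = v²/(2a) = 3.3333² / (2 × 3.500) = 11.111 / 7.000 = 1.587 m.

Braking distance ≈ 2 m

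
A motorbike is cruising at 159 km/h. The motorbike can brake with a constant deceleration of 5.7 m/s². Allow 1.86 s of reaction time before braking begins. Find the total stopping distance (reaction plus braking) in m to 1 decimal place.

Total stopping distance ≈ 253.3 m

159 km/h ÷ 3.6 = 44.1667 m/s.
Reaction distance = v·t_r = 44.1667 × 1.86 = 82.150 m.
Braking distance = v²/(2a) = 44.1667² / (2 × 5.700) = 1950.697 / 11.400 = 171.114 m.
Total = 82.150 + 171.114 = 253.264 m.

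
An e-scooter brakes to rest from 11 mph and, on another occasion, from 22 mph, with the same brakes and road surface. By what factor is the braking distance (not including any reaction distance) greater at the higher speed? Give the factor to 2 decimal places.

Braking distance d = v²/(2a), so with a fixed, d ∝ v².
Factor = (22/11)² = 2.0000² = 4.0000.

Factor ≈ 4.00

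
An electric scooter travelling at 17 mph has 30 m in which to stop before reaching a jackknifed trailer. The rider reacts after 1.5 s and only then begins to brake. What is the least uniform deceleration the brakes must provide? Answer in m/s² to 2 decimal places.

17 mph × 0.44704 = 7.5997 m/s.
Distance covered during reaction = 7.5997 × 1.5 = 11.400 m.
Distance available for braking: 30 − 11.400 = 18.600 m.
v² = 2a·d ⇒ a = v²/(2d) = 7.5997² / (2 × 18.600) = 57.755 / 37.200 = 1.5526 m/s².

Required deceleration ≈ 1.55 m/s²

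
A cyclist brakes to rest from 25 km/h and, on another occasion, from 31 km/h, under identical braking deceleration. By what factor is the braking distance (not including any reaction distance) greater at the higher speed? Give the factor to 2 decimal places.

Braking distance d = v²/(2a), so with a fixed, d ∝ v².
Factor = (31/25)² = 1.2400² = 1.5376.

Factor ≈ 1.54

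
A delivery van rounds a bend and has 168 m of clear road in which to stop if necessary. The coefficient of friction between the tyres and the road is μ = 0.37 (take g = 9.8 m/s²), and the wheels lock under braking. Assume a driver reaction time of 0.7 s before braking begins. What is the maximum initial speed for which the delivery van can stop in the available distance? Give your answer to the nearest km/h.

a = μg = 0.37 × 9.8 = 3.626 m/s².
Stopping distance: v·t_r + v²/(2a) = 168 with t_r = 0.7 s and a = 3.626 m/s².
So v² + 5.076 v − 1218.34 = 0.
Positive root: v = −a·t_r + √((a·t_r)² + 2a·d) = −2.538 + √(6.441 + 1218.34) = 32.4589 m/s.
32.4589 m/s × 3.6 = 116.852 km/h.

Maximum speed ≈ 117 km/h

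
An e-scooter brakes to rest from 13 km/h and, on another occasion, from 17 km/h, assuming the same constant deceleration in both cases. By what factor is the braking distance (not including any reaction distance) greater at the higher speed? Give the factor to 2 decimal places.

Braking distance d = v²/(2a), so with a fixed, d ∝ v².
Factor = (17/13)² = 1.3077² = 1.7101.

Factor ≈ 1.71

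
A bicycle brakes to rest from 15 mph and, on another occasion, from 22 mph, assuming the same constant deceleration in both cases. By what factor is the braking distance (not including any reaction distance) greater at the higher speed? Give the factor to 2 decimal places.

Braking distance d = v²/(2a), so with a fixed, d ∝ v².
Factor = (22/15)² = 1.4667² = 2.1512.

Factor ≈ 2.15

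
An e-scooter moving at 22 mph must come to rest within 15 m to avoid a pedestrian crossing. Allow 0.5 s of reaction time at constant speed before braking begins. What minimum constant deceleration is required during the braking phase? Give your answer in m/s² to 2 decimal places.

22 mph × 0.44704 = 9.8349 m/s.
Distance covered during reaction = 9.8349 × 0.5 = 4.917 m.
Distance available for braking: 15 − 4.917 = 10.083 m.
v² = 2a·d ⇒ a = v²/(2d) = 9.8349² / (2 × 10.083) = 96.725 / 20.166 = 4.7964 m/s².

Required deceleration ≈ 4.80 m/s²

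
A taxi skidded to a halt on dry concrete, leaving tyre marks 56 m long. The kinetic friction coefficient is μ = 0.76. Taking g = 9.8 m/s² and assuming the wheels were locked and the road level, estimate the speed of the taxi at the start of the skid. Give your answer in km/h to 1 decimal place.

Initial speed ≈ 104.0 km/h

Deceleration a = μg = 0.76 × 9.8 = 7.448 m/s².
v = √(2a·d) = √(2 × 7.448 × 56) = √834.176 = 28.8821 m/s.
= 28.8821 × 3.6 = 103.976 km/h.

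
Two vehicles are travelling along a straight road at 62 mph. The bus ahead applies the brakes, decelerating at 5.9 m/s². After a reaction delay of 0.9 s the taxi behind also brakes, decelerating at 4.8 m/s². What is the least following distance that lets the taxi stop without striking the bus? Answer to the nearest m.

Minimum gap ≈ 40 m

62 mph × 0.44704 = 27.7165 m/s.
Leader travels v²/(2a_L) = 768.204 / 11.800 = 65.102 m before stopping.
Follower covers v·t_r = 27.7165 × 0.9 = 24.945 m while reacting, then v²/(2a_F) = 768.204 / 9.600 = 80.021 m while braking, for a total of 24.945 + 80.021 = 104.966 m.
Since a_F ≤ a_L and the follower starts braking later, the follower is never slower than the leader, so the closest approach is when both have stopped.
Minimum gap = 104.966 − 65.102 = 39.864 m.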